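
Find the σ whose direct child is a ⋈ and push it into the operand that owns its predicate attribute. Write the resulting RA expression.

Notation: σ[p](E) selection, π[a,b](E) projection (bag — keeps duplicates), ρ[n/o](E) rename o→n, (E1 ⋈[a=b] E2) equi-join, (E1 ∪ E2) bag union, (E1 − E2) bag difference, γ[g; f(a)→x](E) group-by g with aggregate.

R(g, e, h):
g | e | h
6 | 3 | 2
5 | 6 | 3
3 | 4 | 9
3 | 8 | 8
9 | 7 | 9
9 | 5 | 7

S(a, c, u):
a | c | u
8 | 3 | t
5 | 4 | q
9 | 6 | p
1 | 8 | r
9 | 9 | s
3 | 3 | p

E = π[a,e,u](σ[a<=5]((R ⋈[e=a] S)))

σ filters on a, owned by the right side.
E' = π[a,e,u]((R ⋈[e=a] σ[a<=5](S)))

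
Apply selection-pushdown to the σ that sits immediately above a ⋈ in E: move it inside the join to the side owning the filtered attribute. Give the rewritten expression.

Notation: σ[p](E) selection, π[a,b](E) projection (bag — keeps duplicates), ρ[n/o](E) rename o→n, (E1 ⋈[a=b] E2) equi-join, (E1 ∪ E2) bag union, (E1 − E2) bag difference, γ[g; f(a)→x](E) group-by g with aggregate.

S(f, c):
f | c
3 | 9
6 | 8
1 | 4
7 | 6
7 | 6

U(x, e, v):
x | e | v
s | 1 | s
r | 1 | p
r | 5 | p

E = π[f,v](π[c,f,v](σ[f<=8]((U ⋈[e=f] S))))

σ filters on f, owned by the right side.
E' = π[f,v](π[c,f,v]((U ⋈[e=f] σ[f<=8](S))))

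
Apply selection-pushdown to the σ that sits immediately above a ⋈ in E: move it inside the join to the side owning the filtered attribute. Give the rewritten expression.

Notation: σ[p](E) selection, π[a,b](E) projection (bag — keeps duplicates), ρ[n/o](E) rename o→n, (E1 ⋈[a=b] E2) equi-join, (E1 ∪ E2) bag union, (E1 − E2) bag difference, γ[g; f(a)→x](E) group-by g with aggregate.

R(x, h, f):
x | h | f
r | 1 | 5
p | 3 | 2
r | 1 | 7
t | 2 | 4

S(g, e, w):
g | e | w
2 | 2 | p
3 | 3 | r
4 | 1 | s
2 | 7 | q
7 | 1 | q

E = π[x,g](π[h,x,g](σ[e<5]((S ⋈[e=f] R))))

σ filters on e, owned by the left side.
E' = π[x,g](π[h,x,g]((σ[e<5](S) ⋈[e=f] R)))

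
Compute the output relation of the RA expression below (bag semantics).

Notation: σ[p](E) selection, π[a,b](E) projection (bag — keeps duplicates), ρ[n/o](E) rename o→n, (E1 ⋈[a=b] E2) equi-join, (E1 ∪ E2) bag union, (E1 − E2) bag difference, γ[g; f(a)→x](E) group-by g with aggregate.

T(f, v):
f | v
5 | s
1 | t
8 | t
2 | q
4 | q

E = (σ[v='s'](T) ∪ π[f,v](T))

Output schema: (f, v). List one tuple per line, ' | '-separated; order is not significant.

Per-node cardinality:
  T → 5
  σ[v='s'](T) → 1
  T → 5
  π[f,v](T) → 5
  (σ[v='s'](T) ∪ π[f,v](T)) → 6

== RESULT ==
f | v
1 | t
2 | q
4 | q
5 | s
5 | s
8 | t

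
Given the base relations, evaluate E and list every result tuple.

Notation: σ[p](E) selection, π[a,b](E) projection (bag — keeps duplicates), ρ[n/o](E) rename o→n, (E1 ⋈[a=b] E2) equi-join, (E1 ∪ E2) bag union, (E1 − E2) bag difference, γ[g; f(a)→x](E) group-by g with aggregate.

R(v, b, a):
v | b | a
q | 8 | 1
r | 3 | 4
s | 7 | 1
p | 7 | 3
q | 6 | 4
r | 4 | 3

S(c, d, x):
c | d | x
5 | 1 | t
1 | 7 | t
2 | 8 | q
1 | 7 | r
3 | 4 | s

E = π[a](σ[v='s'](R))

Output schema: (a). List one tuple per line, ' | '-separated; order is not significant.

Row counts bottom-up:
  R → 6
  σ[v='s'](R) → 1
  π[a](σ[v='s'](R)) → 1

== RESULT ==
a
1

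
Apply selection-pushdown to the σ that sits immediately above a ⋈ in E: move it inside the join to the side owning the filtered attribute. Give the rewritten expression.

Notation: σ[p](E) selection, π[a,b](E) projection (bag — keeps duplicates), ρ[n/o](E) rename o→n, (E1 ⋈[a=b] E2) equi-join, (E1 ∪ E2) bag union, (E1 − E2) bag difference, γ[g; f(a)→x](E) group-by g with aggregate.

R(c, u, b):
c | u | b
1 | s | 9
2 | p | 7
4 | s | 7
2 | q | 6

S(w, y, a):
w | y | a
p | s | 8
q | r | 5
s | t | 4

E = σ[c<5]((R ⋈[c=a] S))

σ filters on c, owned by the left side.
E' = (σ[c<5](R) ⋈[c=a] S)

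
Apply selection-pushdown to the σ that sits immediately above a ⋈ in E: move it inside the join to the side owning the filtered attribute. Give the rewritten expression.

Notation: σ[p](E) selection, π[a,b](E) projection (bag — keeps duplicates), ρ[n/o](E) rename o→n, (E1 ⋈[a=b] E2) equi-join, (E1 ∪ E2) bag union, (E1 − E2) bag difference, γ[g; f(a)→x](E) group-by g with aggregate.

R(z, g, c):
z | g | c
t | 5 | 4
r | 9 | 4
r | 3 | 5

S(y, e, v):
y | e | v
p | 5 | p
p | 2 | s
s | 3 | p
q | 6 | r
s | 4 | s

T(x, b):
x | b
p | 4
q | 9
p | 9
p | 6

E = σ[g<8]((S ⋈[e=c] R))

σ filters on g, owned by the right side.
E' = (S ⋈[e=c] σ[g<8](R))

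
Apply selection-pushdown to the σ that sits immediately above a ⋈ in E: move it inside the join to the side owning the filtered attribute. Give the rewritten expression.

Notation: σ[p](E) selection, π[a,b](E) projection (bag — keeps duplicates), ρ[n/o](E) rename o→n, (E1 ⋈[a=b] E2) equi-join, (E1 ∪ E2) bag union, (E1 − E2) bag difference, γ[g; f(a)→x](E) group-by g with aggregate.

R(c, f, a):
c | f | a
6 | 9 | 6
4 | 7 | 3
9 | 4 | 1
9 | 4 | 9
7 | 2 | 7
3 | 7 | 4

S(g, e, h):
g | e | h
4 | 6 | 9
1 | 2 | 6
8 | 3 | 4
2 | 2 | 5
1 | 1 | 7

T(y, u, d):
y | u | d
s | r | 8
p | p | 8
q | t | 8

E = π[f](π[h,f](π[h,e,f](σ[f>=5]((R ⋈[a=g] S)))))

σ filters on f, owned by the left side.
E' = π[f](π[h,f](π[h,e,f]((σ[f>=5](R) ⋈[a=g] S))))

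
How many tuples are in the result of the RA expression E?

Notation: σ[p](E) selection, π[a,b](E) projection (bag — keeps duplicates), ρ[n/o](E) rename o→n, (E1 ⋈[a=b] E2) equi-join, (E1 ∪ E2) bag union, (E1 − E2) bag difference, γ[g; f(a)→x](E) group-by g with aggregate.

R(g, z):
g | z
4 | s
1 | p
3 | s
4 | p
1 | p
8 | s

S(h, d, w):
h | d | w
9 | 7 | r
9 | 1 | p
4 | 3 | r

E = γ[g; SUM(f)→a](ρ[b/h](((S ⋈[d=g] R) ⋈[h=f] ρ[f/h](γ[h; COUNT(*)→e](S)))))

Row counts bottom-up:
  S → 3
  R → 6
  (S ⋈[d=g] R) → 3
  S → 3
  γ[h; COUNT(*)→e](S) → 2
  ρ[f/h](γ[h; COUNT(*)→e](S)) → 2
  ((S ⋈[d=g] R) ⋈[h=f] ρ[f/h](γ[h; COUNT(*)→e](S))) → 3
  ρ[b/h](((S ⋈[d=g] R) ⋈[h=f] ρ[f/h](γ[h; COUNT(*)→e](S)))) → 3
  γ[g; SUM(f)→a](ρ[b/h](((S ⋈[d=g] R) ⋈[h=f] ρ[f/h](γ[h; COUNT(*)→e](S))))) → 2

|E| = 2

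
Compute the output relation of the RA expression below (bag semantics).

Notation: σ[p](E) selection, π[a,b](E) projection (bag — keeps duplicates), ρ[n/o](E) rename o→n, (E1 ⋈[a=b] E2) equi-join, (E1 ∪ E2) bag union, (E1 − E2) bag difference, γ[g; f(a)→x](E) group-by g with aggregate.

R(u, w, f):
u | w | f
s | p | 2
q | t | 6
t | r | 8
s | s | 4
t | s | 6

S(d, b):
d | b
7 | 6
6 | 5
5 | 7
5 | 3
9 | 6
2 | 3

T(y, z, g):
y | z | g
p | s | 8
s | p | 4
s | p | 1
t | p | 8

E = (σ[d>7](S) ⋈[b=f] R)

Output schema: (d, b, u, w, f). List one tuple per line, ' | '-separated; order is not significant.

Row counts bottom-up:
  S → 6
  σ[d>7](S) → 1
  R → 5
  (σ[d>7](S) ⋈[b=f] R) → 2

== RESULT ==
d | b | u | w | f
9 | 6 | q | t | 6
9 | 6 | t | s | 6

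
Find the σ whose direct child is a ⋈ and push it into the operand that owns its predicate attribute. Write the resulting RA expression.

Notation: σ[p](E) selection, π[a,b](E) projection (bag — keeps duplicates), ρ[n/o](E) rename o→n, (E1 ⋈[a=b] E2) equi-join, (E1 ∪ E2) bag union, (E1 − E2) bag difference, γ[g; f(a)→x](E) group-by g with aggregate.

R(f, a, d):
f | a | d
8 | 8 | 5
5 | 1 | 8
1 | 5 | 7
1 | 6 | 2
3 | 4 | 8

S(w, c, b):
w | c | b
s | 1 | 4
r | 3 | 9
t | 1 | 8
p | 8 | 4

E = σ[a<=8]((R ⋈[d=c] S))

σ filters on a, owned by the left side.
E' = (σ[a<=8](R) ⋈[d=c] S)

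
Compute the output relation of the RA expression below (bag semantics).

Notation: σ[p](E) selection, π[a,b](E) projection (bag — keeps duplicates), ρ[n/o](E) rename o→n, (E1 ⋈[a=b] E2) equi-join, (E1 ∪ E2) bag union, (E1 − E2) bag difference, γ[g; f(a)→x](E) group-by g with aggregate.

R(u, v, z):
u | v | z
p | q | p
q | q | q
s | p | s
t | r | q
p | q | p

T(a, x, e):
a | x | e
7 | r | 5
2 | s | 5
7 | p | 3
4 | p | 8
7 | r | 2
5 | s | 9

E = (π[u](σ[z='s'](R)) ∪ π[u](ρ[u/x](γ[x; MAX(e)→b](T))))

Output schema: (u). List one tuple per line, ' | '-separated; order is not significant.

Stepwise |·|:
  R → 5
  σ[z='s'](R) → 1
  π[u](σ[z='s'](R)) → 1
  T → 6
  γ[x; MAX(e)→b](T) → 3
  ρ[u/x](γ[x; MAX(e)→b](T)) → 3
  π[u](ρ[u/x](γ[x; MAX(e)→b](T))) → 3
  (π[u](σ[z='s'](R)) ∪ π[u](ρ[u/x](γ[x; MAX(e)→b](T)))) → 4

== RESULT ==
u
p
r
s
s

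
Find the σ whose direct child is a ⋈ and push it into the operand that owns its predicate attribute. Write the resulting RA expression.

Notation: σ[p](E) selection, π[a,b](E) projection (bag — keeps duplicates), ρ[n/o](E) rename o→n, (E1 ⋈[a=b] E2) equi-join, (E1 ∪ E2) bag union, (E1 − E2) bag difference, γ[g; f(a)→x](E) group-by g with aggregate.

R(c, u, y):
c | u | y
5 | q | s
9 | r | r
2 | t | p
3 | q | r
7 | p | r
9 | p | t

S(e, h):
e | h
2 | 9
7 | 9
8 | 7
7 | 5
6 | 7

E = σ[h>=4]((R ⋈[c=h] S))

σ filters on h, owned by the right side.
E' = (R ⋈[c=h] σ[h>=4](S))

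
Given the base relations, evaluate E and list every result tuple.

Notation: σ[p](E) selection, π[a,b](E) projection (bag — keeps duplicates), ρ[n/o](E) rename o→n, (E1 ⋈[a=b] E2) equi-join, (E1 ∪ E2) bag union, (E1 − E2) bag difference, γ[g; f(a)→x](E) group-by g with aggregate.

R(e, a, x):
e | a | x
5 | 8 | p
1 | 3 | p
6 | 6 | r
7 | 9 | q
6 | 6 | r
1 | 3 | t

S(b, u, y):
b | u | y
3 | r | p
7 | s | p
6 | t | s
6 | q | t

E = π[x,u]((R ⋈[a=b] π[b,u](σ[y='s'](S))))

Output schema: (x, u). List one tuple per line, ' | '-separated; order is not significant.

Subexpression sizes:
  R → 6
  S → 4
  σ[y='s'](S) → 1
  π[b,u](σ[y='s'](S)) → 1
  (R ⋈[a=b] π[b,u](σ[y='s'](S))) → 2
  π[x,u]((R ⋈[a=b] π[b,u](σ[y='s'](S)))) → 2

== RESULT ==
x | u
r | t
r | t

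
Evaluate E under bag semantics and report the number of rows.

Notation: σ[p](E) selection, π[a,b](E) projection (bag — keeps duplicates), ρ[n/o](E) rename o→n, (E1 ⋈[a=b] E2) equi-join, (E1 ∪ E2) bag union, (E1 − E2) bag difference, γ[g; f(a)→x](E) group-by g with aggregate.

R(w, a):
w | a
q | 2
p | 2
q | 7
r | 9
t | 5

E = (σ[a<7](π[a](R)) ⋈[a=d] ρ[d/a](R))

Per-node cardinality:
  R → 5
  π[a](R) → 5
  σ[a<7](π[a](R)) → 3
  R → 5
  ρ[d/a](R) → 5
  (σ[a<7](π[a](R)) ⋈[a=d] ρ[d/a](R)) → 5

|E| = 5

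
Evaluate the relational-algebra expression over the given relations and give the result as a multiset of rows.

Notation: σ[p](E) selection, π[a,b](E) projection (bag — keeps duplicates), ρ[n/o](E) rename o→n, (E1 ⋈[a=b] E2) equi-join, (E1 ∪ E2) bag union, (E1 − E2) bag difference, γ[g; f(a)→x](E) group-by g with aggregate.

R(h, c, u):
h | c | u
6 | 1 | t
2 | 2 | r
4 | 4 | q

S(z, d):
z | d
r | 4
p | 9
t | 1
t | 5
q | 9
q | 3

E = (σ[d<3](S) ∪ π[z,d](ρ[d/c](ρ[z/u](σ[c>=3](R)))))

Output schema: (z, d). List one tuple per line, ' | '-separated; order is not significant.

Stepwise |·|:
  S → 6
  σ[d<3](S) → 1
  R → 3
  σ[c>=3](R) → 1
  ρ[z/u](σ[c>=3](R)) → 1
  ρ[d/c](ρ[z/u](σ[c>=3](R))) → 1
  π[z,d](ρ[d/c](ρ[z/u](σ[c>=3](R)))) → 1
  (σ[d<3](S) ∪ π[z,d](ρ[d/c](ρ[z/u](σ[c>=3](R))))) → 2

== RESULT ==
z | d
q | 4
t | 1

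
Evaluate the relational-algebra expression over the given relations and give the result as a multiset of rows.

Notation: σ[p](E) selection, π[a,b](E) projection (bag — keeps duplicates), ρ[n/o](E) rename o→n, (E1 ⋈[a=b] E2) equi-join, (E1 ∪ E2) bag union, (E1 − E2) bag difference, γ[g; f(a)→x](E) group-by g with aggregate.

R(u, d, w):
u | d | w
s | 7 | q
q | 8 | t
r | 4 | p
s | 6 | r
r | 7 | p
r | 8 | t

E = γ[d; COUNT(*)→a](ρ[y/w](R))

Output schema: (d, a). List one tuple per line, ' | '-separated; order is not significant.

Row counts bottom-up:
  R → 6
  ρ[y/w](R) → 6
  γ[d; COUNT(*)→a](ρ[y/w](R)) → 4

== RESULT ==
d | a
4 | 1
6 | 1
7 | 2
8 | 2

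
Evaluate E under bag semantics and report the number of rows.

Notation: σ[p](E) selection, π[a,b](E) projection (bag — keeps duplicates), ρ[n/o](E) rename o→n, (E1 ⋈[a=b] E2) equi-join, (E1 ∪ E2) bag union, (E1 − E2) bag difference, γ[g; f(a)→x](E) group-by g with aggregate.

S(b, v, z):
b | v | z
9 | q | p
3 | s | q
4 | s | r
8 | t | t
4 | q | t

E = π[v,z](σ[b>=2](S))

Per-node cardinality:
  S → 5
  σ[b>=2](S) → 5
  π[v,z](σ[b>=2](S)) → 5

|E| = 5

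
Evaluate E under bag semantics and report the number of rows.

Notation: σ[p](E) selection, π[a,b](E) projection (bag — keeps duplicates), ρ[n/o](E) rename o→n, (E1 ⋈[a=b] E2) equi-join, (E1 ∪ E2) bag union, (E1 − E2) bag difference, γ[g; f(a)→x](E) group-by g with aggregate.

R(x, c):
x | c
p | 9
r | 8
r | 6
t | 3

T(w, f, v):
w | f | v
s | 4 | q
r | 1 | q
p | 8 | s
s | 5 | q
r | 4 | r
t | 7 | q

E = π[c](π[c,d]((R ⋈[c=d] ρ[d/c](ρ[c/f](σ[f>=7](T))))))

Row counts bottom-up:
  R → 4
  T → 6
  σ[f>=7](T) → 2
  ρ[c/f](σ[f>=7](T)) → 2
  ρ[d/c](ρ[c/f](σ[f>=7](T))) → 2
  (R ⋈[c=d] ρ[d/c](ρ[c/f](σ[f>=7](T)))) → 1
  π[c,d]((R ⋈[c=d] ρ[d/c](ρ[c/f](σ[f>=7](T))))) → 1
  π[c](π[c,d]((R ⋈[c=d] ρ[d/c](ρ[c/f](σ[f>=7](T)))))) → 1

|E| = 1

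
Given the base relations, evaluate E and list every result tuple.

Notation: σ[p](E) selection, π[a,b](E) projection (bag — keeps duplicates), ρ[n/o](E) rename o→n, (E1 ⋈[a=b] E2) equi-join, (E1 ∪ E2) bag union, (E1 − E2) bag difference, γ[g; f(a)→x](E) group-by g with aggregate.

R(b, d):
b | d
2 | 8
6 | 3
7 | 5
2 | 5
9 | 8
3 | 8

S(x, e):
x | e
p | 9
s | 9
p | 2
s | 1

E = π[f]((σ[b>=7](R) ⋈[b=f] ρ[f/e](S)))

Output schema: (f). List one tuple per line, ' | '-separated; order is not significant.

Stepwise |·|:
  R → 6
  σ[b>=7](R) → 2
  S → 4
  ρ[f/e](S) → 4
  (σ[b>=7](R) ⋈[b=f] ρ[f/e](S)) → 2
  π[f]((σ[b>=7](R) ⋈[b=f] ρ[f/e](S))) → 2

== RESULT ==
f
9
9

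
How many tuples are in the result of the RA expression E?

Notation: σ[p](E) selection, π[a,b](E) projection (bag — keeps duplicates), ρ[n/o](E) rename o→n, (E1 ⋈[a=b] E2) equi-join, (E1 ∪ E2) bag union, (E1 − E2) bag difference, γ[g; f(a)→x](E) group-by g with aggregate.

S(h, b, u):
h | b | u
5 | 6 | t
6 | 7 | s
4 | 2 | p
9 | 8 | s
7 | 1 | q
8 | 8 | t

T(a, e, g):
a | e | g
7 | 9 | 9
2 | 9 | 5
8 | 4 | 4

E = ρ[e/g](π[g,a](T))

Subexpression sizes:
  T → 3
  π[g,a](T) → 3
  ρ[e/g](π[g,a](T)) → 3

|E| = 3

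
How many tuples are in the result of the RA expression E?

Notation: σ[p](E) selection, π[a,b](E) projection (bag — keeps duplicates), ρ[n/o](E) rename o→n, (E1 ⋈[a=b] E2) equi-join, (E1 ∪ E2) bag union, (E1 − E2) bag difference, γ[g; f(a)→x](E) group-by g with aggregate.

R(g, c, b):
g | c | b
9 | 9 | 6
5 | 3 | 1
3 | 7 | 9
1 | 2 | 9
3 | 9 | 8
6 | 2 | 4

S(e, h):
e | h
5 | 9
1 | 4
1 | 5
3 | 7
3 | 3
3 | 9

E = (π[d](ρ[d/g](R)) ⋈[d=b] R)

Subexpression sizes:
  R → 6
  ρ[d/g](R) → 6
  π[d](ρ[d/g](R)) → 6
  R → 6
  (π[d](ρ[d/g](R)) ⋈[d=b] R) → 4

|E| = 4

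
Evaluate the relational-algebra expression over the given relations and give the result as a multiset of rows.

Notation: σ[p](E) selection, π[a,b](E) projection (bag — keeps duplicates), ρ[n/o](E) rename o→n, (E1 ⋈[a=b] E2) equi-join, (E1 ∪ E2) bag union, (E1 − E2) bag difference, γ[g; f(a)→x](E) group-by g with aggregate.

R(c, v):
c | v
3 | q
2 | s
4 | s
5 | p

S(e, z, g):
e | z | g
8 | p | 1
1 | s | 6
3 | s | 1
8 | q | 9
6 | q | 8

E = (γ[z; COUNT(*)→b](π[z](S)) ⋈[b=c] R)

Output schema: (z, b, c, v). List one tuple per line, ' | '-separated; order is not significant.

Row counts bottom-up:
  S → 5
  π[z](S) → 5
  γ[z; COUNT(*)→b](π[z](S)) → 3
  R → 4
  (γ[z; COUNT(*)→b](π[z](S)) ⋈[b=c] R) → 2

== RESULT ==
z | b | c | v
q | 2 | 2 | s
s | 2 | 2 | s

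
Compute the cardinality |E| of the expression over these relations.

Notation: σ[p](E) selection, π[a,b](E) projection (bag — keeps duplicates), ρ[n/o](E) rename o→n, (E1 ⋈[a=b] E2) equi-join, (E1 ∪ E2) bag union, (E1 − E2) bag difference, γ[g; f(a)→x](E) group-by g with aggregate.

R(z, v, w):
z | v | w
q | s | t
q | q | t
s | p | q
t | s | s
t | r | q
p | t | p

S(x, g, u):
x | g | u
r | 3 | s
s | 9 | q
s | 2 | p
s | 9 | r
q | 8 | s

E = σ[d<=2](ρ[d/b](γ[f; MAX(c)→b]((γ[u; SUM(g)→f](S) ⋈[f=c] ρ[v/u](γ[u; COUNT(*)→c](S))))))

Row counts bottom-up:
  S → 5
  γ[u; SUM(g)→f](S) → 4
  S → 5
  γ[u; COUNT(*)→c](S) → 4
  ρ[v/u](γ[u; COUNT(*)→c](S)) → 4
  (γ[u; SUM(g)→f](S) ⋈[f=c] ρ[v/u](γ[u; COUNT(*)→c](S))) → 1
  γ[f; MAX(c)→b]((γ[u; SUM(g)→f](S) ⋈[f=c] ρ[v/u](γ[u; COUNT(*)→c](S)))) → 1
  ρ[d/b](γ[f; MAX(c)→b]((γ[u; SUM(g)→f](S) ⋈[f=c] ρ[v/u](γ[u; COUNT(*)→c](S))))) → 1
  σ[d<=2](ρ[d/b](γ[f; MAX(c)→b]((γ[u; SUM(g)→f](S) ⋈[f=c] ρ[v/u](γ[u; COUNT(*)→c](S)))))) → 1

|E| = 1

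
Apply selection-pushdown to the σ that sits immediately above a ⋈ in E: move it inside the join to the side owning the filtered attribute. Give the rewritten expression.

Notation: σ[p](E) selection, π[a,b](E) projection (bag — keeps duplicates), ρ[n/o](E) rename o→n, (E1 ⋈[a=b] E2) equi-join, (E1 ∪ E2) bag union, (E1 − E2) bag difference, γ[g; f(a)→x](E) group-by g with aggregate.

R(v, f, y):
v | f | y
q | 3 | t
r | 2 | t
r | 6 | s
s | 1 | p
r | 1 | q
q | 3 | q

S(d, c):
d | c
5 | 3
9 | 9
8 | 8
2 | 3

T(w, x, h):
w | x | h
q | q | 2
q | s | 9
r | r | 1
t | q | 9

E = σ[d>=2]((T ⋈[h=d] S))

σ filters on d, owned by the right side.
E' = (T ⋈[h=d] σ[d>=2](S))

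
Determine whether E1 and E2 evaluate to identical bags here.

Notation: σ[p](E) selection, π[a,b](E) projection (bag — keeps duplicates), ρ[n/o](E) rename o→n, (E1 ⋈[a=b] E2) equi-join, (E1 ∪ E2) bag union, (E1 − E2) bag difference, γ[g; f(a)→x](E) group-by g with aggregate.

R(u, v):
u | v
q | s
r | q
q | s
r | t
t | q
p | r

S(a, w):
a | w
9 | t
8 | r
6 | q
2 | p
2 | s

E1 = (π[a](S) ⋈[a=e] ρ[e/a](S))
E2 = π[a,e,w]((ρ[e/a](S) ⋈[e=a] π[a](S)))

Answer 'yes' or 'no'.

E1 row counts bottom-up:
  S → 5
  π[a](S) → 5
  S → 5
  ρ[e/a](S) → 5
  (π[a](S) ⋈[a=e] ρ[e/a](S)) → 7
E2 row counts bottom-up:
  S → 5
  ρ[e/a](S) → 5
  S → 5
  π[a](S) → 5
  (ρ[e/a](S) ⋈[e=a] π[a](S)) → 7
  π[a,e,w]((ρ[e/a](S) ⋈[e=a] π[a](S))) → 7

E1 and E2 produce the same multiset:
a | e | w
2 | 2 | p
2 | 2 | p
2 | 2 | s
2 | 2 | s
6 | 6 | q
8 | 8 | r
9 | 9 | t

yes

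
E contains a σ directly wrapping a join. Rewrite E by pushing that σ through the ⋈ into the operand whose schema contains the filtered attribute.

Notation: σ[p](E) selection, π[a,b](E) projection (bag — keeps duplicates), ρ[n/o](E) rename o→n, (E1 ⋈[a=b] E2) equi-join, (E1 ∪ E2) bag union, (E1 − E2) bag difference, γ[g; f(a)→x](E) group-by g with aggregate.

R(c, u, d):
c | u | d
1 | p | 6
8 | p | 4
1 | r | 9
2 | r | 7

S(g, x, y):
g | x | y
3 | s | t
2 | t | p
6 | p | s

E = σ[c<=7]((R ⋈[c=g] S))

σ filters on c, owned by the left side.
E' = (σ[c<=7](R) ⋈[c=g] S)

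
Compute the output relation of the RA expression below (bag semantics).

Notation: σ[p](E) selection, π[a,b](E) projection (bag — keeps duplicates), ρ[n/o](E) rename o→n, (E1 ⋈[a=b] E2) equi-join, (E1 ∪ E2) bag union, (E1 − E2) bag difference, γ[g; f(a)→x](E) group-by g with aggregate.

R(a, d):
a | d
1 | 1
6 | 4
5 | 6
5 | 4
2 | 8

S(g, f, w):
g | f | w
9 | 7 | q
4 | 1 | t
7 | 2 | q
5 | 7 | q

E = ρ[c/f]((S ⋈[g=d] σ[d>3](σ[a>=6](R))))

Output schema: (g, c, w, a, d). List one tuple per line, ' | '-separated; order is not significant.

Subexpression sizes:
  S → 4
  R → 5
  σ[a>=6](R) → 1
  σ[d>3](σ[a>=6](R)) → 1
  (S ⋈[g=d] σ[d>3](σ[a>=6](R))) → 1
  ρ[c/f]((S ⋈[g=d] σ[d>3](σ[a>=6](R)))) → 1

== RESULT ==
g | c | w | a | d
4 | 1 | t | 6 | 4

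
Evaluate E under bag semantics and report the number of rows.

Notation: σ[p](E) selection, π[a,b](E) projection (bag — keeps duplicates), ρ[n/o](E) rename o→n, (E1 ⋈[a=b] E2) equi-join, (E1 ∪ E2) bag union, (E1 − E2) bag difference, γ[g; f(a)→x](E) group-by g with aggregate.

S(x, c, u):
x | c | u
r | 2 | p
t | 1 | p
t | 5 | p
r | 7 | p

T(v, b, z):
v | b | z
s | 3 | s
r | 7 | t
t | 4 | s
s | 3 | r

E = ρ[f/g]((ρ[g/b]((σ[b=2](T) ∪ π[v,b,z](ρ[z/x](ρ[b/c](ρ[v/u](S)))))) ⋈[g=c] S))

Stepwise |·|:
  T → 4
  σ[b=2](T) → 0
  S → 4
  ρ[v/u](S) → 4
  ρ[b/c](ρ[v/u](S)) → 4
  ρ[z/x](ρ[b/c](ρ[v/u](S))) → 4
  π[v,b,z](ρ[z/x](ρ[b/c](ρ[v/u](S)))) → 4
  (σ[b=2](T) ∪ π[v,b,z](ρ[z/x](ρ[b/c](ρ[v/u](S))))) → 4
  ρ[g/b]((σ[b=2](T) ∪ π[v,b,z](ρ[z/x](ρ[b/c](ρ[v/u](S)))))) → 4
  S → 4
  (ρ[g/b]((σ[b=2](T) ∪ π[v,b,z](ρ[z/x](ρ[b/c](ρ[v/u](S)))))) ⋈[g=c] S) → 4
  ρ[f/g]((ρ[g/b]((σ[b=2](T) ∪ π[v,b,z](ρ[z/x](ρ[b/c](ρ[v/u](S)))))) ⋈[g=c] S)) → 4

|E| = 4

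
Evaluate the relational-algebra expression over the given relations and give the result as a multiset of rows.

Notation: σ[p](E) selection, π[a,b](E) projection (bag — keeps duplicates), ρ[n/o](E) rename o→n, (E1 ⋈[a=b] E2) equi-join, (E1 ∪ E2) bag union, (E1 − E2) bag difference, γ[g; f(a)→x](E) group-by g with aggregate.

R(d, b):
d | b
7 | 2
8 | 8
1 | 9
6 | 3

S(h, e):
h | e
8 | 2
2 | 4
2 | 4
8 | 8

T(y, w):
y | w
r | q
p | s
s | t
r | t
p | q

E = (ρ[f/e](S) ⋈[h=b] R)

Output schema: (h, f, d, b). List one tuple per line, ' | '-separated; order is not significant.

Row counts bottom-up:
  S → 4
  ρ[f/e](S) → 4
  R → 4
  (ρ[f/e](S) ⋈[h=b] R) → 4

== RESULT ==
h | f | d | b
2 | 4 | 7 | 2
2 | 4 | 7 | 2
8 | 2 | 8 | 8
8 | 8 | 8 | 8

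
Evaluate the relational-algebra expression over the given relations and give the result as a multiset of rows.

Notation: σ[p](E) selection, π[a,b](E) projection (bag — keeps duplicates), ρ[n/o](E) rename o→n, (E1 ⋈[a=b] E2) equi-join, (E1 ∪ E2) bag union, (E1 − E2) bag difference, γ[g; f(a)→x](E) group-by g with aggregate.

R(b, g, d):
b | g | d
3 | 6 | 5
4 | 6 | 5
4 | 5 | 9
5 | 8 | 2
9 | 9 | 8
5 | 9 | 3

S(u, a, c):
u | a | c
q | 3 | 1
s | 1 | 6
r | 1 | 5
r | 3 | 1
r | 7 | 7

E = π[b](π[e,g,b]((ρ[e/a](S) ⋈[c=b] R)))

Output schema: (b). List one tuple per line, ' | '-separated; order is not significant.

Per-node cardinality:
  S → 5
  ρ[e/a](S) → 5
  R → 6
  (ρ[e/a](S) ⋈[c=b] R) → 2
  π[e,g,b]((ρ[e/a](S) ⋈[c=b] R)) → 2
  π[b](π[e,g,b]((ρ[e/a](S) ⋈[c=b] R))) → 2

== RESULT ==
b
5
5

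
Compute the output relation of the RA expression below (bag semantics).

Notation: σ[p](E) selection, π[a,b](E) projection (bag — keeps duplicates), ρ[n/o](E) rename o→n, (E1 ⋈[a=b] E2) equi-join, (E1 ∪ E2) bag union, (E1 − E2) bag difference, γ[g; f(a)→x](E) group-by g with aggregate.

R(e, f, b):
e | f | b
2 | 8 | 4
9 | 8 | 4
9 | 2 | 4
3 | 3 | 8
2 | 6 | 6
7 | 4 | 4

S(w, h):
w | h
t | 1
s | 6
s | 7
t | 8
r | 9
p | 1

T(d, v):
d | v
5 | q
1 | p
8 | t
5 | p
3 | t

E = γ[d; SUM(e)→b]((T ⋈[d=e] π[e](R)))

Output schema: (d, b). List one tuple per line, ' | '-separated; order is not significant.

Subexpression sizes:
  T → 5
  R → 6
  π[e](R) → 6
  (T ⋈[d=e] π[e](R)) → 1
  γ[d; SUM(e)→b]((T ⋈[d=e] π[e](R))) → 1

== RESULT ==
d | b
3 | 3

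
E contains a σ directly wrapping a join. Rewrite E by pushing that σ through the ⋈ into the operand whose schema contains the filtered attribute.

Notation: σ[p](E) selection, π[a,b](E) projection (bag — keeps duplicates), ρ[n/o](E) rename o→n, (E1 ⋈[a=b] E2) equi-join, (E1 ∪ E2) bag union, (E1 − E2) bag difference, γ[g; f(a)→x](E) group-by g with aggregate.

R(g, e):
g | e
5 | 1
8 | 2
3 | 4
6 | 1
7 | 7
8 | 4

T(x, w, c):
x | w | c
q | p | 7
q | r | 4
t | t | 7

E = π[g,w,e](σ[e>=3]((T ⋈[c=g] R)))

σ filters on e, owned by the right side.
E' = π[g,w,e]((T ⋈[c=g] σ[e>=3](R)))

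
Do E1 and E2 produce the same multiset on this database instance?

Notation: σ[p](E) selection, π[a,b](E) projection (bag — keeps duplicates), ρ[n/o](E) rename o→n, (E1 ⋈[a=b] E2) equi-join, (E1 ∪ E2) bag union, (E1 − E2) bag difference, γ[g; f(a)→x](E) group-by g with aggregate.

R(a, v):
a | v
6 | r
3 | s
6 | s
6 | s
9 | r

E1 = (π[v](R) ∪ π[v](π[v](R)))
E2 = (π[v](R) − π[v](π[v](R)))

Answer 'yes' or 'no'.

E1 subexpression sizes:
  R → 5
  π[v](R) → 5
  R → 5
  π[v](R) → 5
  π[v](π[v](R)) → 5
  (π[v](R) ∪ π[v](π[v](R))) → 10
E2 subexpression sizes:
  R → 5
  π[v](R) → 5
  R → 5
  π[v](R) → 5
  π[v](π[v](R)) → 5
  (π[v](R) − π[v](π[v](R))) → 0

E1 result:
v
r
r
r
r
s
s
s
s
s
s
E2 result:
v
(0 rows)
Witness: ('s',) appears 6× in E1 but 0× in E2.

no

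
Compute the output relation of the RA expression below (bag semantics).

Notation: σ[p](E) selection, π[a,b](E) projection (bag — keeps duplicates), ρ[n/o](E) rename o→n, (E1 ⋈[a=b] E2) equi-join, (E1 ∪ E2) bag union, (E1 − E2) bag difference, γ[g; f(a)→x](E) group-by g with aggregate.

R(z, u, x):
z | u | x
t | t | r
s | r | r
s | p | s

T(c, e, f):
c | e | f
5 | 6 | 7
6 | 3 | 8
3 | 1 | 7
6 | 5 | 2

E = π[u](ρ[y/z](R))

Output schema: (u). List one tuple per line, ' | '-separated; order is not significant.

Stepwise |·|:
  R → 3
  ρ[y/z](R) → 3
  π[u](ρ[y/z](R)) → 3

== RESULT ==
u
p
r
t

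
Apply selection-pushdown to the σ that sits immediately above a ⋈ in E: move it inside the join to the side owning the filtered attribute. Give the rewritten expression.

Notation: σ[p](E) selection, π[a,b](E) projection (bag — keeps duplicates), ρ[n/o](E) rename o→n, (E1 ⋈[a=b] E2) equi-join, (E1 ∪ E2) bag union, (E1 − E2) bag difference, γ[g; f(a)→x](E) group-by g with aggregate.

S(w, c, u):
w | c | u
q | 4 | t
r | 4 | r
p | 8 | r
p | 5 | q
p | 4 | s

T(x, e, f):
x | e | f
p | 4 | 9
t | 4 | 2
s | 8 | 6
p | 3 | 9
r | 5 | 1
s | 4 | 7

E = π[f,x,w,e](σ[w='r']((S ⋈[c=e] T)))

σ filters on w, owned by the left side.
E' = π[f,x,w,e]((σ[w='r'](S) ⋈[c=e] T))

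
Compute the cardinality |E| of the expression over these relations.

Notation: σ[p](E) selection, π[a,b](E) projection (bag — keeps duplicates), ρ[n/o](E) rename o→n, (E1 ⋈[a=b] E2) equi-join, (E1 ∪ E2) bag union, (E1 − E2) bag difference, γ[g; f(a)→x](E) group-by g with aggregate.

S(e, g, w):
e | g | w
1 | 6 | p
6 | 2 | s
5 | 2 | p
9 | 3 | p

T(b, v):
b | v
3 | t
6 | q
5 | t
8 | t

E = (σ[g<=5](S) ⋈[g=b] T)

Row counts bottom-up:
  S → 4
  σ[g<=5](S) → 3
  T → 4
  (σ[g<=5](S) ⋈[g=b] T) → 1

|E| = 1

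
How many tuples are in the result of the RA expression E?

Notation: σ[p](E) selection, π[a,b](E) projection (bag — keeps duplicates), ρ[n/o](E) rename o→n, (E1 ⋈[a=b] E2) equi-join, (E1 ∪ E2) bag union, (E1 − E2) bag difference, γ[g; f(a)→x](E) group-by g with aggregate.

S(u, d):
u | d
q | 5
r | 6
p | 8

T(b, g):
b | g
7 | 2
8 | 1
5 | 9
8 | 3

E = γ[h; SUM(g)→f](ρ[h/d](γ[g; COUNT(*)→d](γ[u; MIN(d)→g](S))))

Row counts bottom-up:
  S → 3
  γ[u; MIN(d)→g](S) → 3
  γ[g; COUNT(*)→d](γ[u; MIN(d)→g](S)) → 3
  ρ[h/d](γ[g; COUNT(*)→d](γ[u; MIN(d)→g](S))) → 3
  γ[h; SUM(g)→f](ρ[h/d](γ[g; COUNT(*)→d](γ[u; MIN(d)→g](S)))) → 1

|E| = 1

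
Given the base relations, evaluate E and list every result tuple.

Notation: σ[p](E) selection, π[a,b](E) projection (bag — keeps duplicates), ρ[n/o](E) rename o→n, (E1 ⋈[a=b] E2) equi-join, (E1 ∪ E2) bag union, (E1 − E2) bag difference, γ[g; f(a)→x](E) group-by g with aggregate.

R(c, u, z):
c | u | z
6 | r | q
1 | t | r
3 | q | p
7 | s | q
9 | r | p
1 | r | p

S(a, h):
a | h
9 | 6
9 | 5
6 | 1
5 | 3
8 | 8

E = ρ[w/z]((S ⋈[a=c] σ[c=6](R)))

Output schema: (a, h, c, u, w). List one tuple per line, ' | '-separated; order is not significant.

Stepwise |·|:
  S → 5
  R → 6
  σ[c=6](R) → 1
  (S ⋈[a=c] σ[c=6](R)) → 1
  ρ[w/z]((S ⋈[a=c] σ[c=6](R))) → 1

== RESULT ==
a | h | c | u | w
6 | 1 | 6 | r | q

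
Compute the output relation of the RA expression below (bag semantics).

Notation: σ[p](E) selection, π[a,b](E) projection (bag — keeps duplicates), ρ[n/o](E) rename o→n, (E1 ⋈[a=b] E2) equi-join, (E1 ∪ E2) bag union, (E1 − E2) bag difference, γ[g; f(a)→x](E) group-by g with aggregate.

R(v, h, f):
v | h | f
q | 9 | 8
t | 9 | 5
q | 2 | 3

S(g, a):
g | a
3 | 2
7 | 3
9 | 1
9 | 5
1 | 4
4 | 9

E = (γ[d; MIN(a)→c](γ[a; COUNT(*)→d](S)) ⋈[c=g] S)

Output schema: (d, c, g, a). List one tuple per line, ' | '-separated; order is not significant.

Per-node cardinality:
  S → 6
  γ[a; COUNT(*)→d](S) → 6
  γ[d; MIN(a)→c](γ[a; COUNT(*)→d](S)) → 1
  S → 6
  (γ[d; MIN(a)→c](γ[a; COUNT(*)→d](S)) ⋈[c=g] S) → 1

== RESULT ==
d | c | g | a
1 | 1 | 1 | 4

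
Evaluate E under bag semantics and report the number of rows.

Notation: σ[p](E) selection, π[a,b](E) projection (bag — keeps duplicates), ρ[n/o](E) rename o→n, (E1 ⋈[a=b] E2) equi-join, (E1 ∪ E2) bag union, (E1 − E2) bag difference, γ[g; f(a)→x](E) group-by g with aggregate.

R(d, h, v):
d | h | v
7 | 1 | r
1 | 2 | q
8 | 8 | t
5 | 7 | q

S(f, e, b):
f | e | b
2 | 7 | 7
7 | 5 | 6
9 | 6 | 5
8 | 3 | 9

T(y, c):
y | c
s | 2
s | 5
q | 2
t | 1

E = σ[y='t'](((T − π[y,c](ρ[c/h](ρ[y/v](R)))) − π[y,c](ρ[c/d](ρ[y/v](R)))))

Stepwise |·|:
  T → 4
  R → 4
  ρ[y/v](R) → 4
  ρ[c/h](ρ[y/v](R)) → 4
  π[y,c](ρ[c/h](ρ[y/v](R))) → 4
  (T − π[y,c](ρ[c/h](ρ[y/v](R)))) → 3
  R → 4
  ρ[y/v](R) → 4
  ρ[c/d](ρ[y/v](R)) → 4
  π[y,c](ρ[c/d](ρ[y/v](R))) → 4
  ((T − π[y,c](ρ[c/h](ρ[y/v](R)))) − π[y,c](ρ[c/d](ρ[y/v](R)))) → 3
  σ[y='t'](((T − π[y,c](ρ[c/h](ρ[y/v](R)))) − π[y,c](ρ[c/d](ρ[y/v](R))))) → 1

|E| = 1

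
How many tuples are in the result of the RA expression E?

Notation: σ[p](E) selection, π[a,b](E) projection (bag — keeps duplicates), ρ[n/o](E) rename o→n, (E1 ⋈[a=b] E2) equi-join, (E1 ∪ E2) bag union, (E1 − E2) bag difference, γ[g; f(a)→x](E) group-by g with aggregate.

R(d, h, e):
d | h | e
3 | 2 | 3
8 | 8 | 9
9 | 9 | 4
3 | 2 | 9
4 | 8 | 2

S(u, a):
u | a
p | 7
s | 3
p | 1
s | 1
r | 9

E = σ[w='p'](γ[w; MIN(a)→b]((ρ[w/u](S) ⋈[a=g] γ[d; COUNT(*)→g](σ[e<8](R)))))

Subexpression sizes:
  S → 5
  ρ[w/u](S) → 5
  R → 5
  σ[e<8](R) → 3
  γ[d; COUNT(*)→g](σ[e<8](R)) → 3
  (ρ[w/u](S) ⋈[a=g] γ[d; COUNT(*)→g](σ[e<8](R))) → 6
  γ[w; MIN(a)→b]((ρ[w/u](S) ⋈[a=g] γ[d; COUNT(*)→g](σ[e<8](R)))) → 2
  σ[w='p'](γ[w; MIN(a)→b]((ρ[w/u](S) ⋈[a=g] γ[d; COUNT(*)→g](σ[e<8](R))))) → 1

|E| = 1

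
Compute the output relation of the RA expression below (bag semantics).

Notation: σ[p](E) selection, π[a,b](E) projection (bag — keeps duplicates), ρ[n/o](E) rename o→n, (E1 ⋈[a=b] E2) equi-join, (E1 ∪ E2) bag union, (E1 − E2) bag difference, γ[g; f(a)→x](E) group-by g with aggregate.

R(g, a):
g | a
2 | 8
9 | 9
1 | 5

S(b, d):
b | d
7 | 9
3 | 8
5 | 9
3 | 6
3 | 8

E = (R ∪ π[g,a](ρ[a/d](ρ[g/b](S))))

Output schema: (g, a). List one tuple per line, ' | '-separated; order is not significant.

Stepwise |·|:
  R → 3
  S → 5
  ρ[g/b](S) → 5
  ρ[a/d](ρ[g/b](S)) → 5
  π[g,a](ρ[a/d](ρ[g/b](S))) → 5
  (R ∪ π[g,a](ρ[a/d](ρ[g/b](S)))) → 8

== RESULT ==
g | a
1 | 5
2 | 8
3 | 6
3 | 8
3 | 8
5 | 9
7 | 9
9 | 9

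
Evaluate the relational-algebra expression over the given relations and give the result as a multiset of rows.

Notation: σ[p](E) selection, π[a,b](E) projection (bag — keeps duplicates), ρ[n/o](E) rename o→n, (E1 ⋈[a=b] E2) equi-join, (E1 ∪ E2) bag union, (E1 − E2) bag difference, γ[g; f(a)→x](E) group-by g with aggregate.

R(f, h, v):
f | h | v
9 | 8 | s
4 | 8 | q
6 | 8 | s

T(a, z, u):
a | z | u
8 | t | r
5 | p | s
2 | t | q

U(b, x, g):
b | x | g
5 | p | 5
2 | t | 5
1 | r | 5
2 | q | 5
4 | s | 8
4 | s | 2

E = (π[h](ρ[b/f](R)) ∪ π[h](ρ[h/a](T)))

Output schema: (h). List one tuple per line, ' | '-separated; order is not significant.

Stepwise |·|:
  R → 3
  ρ[b/f](R) → 3
  π[h](ρ[b/f](R)) → 3
  T → 3
  ρ[h/a](T) → 3
  π[h](ρ[h/a](T)) → 3
  (π[h](ρ[b/f](R)) ∪ π[h](ρ[h/a](T))) → 6

== RESULT ==
h
2
5
8
8
8
8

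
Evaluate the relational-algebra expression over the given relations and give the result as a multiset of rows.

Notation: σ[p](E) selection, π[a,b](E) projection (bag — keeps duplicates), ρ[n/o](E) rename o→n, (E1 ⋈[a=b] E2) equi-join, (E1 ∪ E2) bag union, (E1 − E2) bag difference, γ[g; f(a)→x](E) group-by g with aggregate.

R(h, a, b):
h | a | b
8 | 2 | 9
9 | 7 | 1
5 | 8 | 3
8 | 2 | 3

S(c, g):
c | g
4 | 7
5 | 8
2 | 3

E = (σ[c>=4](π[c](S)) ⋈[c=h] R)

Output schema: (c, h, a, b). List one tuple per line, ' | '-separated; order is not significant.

Per-node cardinality:
  S → 3
  π[c](S) → 3
  σ[c>=4](π[c](S)) → 2
  R → 4
  (σ[c>=4](π[c](S)) ⋈[c=h] R) → 1

== RESULT ==
c | h | a | b
5 | 5 | 8 | 3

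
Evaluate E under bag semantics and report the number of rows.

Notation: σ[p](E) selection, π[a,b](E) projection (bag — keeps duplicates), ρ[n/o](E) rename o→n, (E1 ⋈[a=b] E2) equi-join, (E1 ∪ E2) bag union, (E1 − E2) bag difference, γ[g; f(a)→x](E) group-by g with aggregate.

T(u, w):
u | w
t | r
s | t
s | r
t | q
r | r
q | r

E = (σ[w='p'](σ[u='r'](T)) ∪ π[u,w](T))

Row counts bottom-up:
  T → 6
  σ[u='r'](T) → 1
  σ[w='p'](σ[u='r'](T)) → 0
  T → 6
  π[u,w](T) → 6
  (σ[w='p'](σ[u='r'](T)) ∪ π[u,w](T)) → 6

|E| = 6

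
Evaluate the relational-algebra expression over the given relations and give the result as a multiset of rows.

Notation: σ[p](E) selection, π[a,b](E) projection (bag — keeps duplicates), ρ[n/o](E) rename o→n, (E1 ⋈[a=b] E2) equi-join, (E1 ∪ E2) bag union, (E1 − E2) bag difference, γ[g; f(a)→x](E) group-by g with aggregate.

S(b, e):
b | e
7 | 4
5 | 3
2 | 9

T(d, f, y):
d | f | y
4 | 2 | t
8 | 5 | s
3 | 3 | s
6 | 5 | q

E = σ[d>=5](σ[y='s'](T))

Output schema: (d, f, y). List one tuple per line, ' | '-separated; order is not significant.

Stepwise |·|:
  T → 4
  σ[y='s'](T) → 2
  σ[d>=5](σ[y='s'](T)) → 1

== RESULT ==
d | f | y
8 | 5 | s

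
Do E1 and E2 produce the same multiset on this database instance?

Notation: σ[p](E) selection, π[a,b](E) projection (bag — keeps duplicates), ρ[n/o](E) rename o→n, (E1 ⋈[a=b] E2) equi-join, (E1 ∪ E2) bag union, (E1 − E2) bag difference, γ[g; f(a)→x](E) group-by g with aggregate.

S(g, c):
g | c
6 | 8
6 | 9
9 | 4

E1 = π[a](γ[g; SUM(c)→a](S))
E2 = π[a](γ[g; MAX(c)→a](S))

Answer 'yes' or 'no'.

E1 per-node cardinality:
  S → 3
  γ[g; SUM(c)→a](S) → 2
  π[a](γ[g; SUM(c)→a](S)) → 2
E2 per-node cardinality:
  S → 3
  γ[g; MAX(c)→a](S) → 2
  π[a](γ[g; MAX(c)→a](S)) → 2

E1 result:
a
4
17
E2 result:
a
4
9
Witness: (17,) appears 1× in E1 but 0× in E2.

no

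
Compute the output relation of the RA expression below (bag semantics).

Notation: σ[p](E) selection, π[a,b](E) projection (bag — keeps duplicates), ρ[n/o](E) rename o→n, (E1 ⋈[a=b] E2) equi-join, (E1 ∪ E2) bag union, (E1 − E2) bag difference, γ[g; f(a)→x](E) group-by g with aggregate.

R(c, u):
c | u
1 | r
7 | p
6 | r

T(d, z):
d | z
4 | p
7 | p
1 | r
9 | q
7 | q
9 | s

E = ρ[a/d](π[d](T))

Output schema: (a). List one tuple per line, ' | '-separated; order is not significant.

Row counts bottom-up:
  T → 6
  π[d](T) → 6
  ρ[a/d](π[d](T)) → 6

== RESULT ==
a
1
4
7
7
9
9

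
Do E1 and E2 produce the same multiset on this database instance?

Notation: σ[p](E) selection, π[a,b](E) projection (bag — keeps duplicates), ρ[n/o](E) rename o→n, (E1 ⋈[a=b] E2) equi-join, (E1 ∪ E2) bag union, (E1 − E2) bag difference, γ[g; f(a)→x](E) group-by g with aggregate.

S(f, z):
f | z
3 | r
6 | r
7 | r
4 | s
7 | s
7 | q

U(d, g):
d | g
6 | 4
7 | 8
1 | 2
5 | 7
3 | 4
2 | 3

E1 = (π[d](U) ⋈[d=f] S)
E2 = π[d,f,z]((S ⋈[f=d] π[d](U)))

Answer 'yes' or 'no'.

E1 row counts bottom-up:
  U → 6
  π[d](U) → 6
  S → 6
  (π[d](U) ⋈[d=f] S) → 5
E2 row counts bottom-up:
  S → 6
  U → 6
  π[d](U) → 6
  (S ⋈[f=d] π[d](U)) → 5
  π[d,f,z]((S ⋈[f=d] π[d](U))) → 5

E1 and E2 produce the same multiset:
d | f | z
3 | 3 | r
6 | 6 | r
7 | 7 | q
7 | 7 | r
7 | 7 | s

yes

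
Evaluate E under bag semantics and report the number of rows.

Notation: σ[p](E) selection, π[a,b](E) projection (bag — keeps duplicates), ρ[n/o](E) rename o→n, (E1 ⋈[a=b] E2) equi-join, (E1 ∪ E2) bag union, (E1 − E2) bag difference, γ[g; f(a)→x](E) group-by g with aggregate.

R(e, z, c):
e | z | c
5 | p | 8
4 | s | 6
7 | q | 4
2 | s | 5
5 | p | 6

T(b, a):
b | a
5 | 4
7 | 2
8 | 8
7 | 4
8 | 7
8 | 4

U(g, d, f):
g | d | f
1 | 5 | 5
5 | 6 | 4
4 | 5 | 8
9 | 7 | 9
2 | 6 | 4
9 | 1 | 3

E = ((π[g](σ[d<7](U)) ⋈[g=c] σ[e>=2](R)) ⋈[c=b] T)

Row counts bottom-up:
  U → 6
  σ[d<7](U) → 5
  π[g](σ[d<7](U)) → 5
  R → 5
  σ[e>=2](R) → 5
  (π[g](σ[d<7](U)) ⋈[g=c] σ[e>=2](R)) → 2
  T → 6
  ((π[g](σ[d<7](U)) ⋈[g=c] σ[e>=2](R)) ⋈[c=b] T) → 1

|E| = 1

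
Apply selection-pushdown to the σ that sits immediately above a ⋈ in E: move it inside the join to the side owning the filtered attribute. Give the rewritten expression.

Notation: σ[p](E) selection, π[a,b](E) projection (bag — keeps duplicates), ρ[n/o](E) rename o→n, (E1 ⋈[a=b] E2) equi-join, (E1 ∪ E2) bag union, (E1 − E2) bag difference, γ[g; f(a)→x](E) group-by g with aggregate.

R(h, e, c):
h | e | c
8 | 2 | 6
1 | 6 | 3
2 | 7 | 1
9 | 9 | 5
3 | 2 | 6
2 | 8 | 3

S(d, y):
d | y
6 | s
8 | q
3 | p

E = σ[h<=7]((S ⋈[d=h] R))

σ filters on h, owned by the right side.
E' = (S ⋈[d=h] σ[h<=7](R))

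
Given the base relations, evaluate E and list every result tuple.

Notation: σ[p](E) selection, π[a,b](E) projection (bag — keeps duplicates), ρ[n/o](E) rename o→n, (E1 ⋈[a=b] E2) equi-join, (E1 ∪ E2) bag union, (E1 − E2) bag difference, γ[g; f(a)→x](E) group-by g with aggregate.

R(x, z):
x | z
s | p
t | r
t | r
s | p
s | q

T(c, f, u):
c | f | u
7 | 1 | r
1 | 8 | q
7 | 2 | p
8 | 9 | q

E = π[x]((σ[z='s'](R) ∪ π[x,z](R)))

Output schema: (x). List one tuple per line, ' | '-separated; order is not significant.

Subexpression sizes:
  R → 5
  σ[z='s'](R) → 0
  R → 5
  π[x,z](R) → 5
  (σ[z='s'](R) ∪ π[x,z](R)) → 5
  π[x]((σ[z='s'](R) ∪ π[x,z](R))) → 5

== RESULT ==
x
s
s
s
t
t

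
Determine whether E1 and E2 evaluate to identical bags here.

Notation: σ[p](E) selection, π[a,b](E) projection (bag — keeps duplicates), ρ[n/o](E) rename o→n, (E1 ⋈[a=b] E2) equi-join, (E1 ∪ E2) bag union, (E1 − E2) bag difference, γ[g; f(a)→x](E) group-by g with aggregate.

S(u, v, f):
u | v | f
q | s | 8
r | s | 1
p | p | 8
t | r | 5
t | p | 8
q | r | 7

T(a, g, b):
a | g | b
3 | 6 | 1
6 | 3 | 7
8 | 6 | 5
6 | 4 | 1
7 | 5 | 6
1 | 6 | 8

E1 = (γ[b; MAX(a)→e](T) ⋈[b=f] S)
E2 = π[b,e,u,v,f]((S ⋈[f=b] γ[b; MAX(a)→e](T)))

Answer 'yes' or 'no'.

E1 stepwise |·|:
  T → 6
  γ[b; MAX(a)→e](T) → 5
  S → 6
  (γ[b; MAX(a)→e](T) ⋈[b=f] S) → 6
E2 stepwise |·|:
  S → 6
  T → 6
  γ[b; MAX(a)→e](T) → 5
  (S ⋈[f=b] γ[b; MAX(a)→e](T)) → 6
  π[b,e,u,v,f]((S ⋈[f=b] γ[b; MAX(a)→e](T))) → 6

E1 and E2 produce the same multiset:
b | e | u | v | f
1 | 6 | r | s | 1
5 | 8 | t | r | 5
7 | 6 | q | r | 7
8 | 1 | p | p | 8
8 | 1 | q | s | 8
8 | 1 | t | p | 8

yes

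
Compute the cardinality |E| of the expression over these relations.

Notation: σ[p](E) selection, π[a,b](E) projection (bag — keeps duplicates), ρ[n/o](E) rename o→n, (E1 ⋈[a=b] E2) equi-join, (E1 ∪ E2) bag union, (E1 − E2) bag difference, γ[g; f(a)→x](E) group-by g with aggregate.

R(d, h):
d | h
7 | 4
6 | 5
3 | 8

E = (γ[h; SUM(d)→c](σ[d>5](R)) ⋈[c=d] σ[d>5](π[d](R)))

Row counts bottom-up:
  R → 3
  σ[d>5](R) → 2
  γ[h; SUM(d)→c](σ[d>5](R)) → 2
  R → 3
  π[d](R) → 3
  σ[d>5](π[d](R)) → 2
  (γ[h; SUM(d)→c](σ[d>5](R)) ⋈[c=d] σ[d>5](π[d](R))) → 2

|E| = 2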